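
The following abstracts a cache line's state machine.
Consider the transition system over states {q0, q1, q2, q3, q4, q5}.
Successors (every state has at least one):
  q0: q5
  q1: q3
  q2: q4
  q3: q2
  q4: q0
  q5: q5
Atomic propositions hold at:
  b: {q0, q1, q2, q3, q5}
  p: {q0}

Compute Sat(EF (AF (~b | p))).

Sat(~b) = {q4}
Sat(~b | p) = {q0, q4}
AF (~b | p): least fixpoint, start Z0 = {q0, q4}, add states with every successor in Z. Z1 = {q0, q2, q4}; Z2 = {q0, q2, q3, q4}; Z3 = {q0, q1, q2, q3, q4}; fixed.
Sat(AF (~b | p)) = {q0, q1, q2, q3, q4}
EF (AF (~b | p)): least fixpoint, start Z0 = {q0, q1, q2, q3, q4}, add states with some successor in Z. Already a fixed point.
Sat(EF (AF (~b | p))) = {q0, q1, q2, q3, q4}

{q0, q1, q2, q3, q4}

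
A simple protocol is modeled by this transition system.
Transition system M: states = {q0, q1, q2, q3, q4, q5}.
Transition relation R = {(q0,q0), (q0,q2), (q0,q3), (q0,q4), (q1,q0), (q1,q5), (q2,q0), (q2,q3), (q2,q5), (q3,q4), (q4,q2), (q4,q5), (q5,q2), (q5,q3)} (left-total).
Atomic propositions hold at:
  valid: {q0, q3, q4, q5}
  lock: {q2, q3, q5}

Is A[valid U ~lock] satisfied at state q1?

Yes

Sat(~lock) = {q0, q1, q4}
A[valid U ~lock]: least fixpoint, start Z0 = Sat(~lock) = {q0, q1, q4}, add states in Sat(valid) with every successor in Z. Z1 = {q0, q1, q3, q4}; fixed.
Sat(A[valid U ~lock]) = {q0, q1, q3, q4}
q1 ∈ Sat(A[valid U ~lock]) = {q0, q1, q3, q4}, so the formula holds at q1.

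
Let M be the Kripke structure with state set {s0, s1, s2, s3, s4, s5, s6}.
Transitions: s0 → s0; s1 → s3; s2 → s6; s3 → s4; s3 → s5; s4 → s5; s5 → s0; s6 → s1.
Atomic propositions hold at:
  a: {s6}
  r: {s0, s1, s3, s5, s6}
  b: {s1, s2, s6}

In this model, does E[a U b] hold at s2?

Yes

E[a U b]: least fixpoint, start Z0 = Sat(b) = {s1, s2, s6}, add states in Sat(a) with some successor in Z. Already a fixed point.
Sat(E[a U b]) = {s1, s2, s6}
s2 ∈ Sat(E[a U b]) = {s1, s2, s6}, so the formula holds at s2.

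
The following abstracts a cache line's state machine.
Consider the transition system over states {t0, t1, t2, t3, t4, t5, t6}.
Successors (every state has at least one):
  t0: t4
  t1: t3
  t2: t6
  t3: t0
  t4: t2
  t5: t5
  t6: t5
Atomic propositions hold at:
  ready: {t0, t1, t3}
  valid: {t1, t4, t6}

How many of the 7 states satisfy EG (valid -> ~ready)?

Sat(~ready) = {t2, t4, t5, t6}
Sat(valid -> ~ready) = {t0, t2, t3, t4, t5, t6}
EG (valid -> ~ready): greatest fixpoint, start Z0 = {t0, t2, t3, t4, t5, t6}, keep only states in Sat with some successor in Z. Already a fixed point.
Sat(EG (valid -> ~ready)) = {t0, t2, t3, t4, t5, t6}
|Sat(EG (valid -> ~ready))| = |{t0, t2, t3, t4, t5, t6}| = 6.

6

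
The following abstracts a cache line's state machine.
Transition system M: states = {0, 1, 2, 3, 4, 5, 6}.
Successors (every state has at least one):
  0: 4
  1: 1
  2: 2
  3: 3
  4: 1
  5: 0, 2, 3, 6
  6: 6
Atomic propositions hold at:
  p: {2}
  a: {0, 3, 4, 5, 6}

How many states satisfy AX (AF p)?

AF p: least fixpoint, start Z0 = {2}, add states with every successor in Z. Already a fixed point.
Sat(AF p) = {2}
Sat(AX (AF p)) = {s : every successor in {2}} = {2}
|Sat(AX (AF p))| = |{2}| = 1.

1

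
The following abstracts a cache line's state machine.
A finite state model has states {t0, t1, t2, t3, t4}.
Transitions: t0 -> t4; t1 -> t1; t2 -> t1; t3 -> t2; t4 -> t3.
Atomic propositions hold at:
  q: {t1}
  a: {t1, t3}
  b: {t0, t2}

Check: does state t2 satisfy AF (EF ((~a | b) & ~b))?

No

Sat(~a) = {t0, t2, t4}
Sat(~a | b) = {t0, t2, t4}
Sat(~b) = {t1, t3, t4}
Sat((~a | b) & ~b) = {t4}
EF ((~a | b) & ~b): least fixpoint, start Z0 = {t4}, add states with some successor in Z. Z1 = {t0, t4}; fixed.
Sat(EF ((~a | b) & ~b)) = {t0, t4}
AF (EF ((~a | b) & ~b)): least fixpoint, start Z0 = {t0, t4}, add states with every successor in Z. Already a fixed point.
Sat(AF (EF ((~a | b) & ~b))) = {t0, t4}
t2 ∉ Sat(AF (EF ((~a | b) & ~b))) = {t0, t4}, so the formula does not hold at t2.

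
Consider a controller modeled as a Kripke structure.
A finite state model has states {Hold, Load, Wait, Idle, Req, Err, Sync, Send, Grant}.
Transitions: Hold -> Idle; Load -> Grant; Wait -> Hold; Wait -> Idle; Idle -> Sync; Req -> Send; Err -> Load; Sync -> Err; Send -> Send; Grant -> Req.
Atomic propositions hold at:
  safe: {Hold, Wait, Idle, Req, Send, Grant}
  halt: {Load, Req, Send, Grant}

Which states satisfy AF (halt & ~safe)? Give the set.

{Hold, Load, Wait, Idle, Err, Sync}

Sat(~safe) = {Load, Err, Sync}
Sat(halt & ~safe) = {Load}
AF (halt & ~safe): least fixpoint, start Z0 = {Load}, add states with every successor in Z. Z1 = {Load, Err}; Z2 = {Load, Err, Sync}; Z3 = {Load, Idle, Err, Sync}; Z4 = {Hold, Load, Idle, Err, Sync}; Z5 = {Hold, Load, Wait, Idle, Err, Sync}; fixed.
Sat(AF (halt & ~safe)) = {Hold, Load, Wait, Idle, Err, Sync}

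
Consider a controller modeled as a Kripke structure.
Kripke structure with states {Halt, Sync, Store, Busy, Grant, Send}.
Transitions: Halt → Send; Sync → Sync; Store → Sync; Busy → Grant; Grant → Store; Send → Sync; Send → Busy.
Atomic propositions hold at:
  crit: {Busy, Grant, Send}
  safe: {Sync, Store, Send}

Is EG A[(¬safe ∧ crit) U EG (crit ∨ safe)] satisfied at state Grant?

Sat(¬safe) = {Halt, Busy, Grant}
Sat(¬safe ∧ crit) = {Busy, Grant}
Sat(crit ∨ safe) = {Sync, Store, Busy, Grant, Send}
EG (crit ∨ safe): greatest fixpoint, start Z0 = {Sync, Store, Busy, Grant, Send}, keep only states in Sat with some successor in Z. Already a fixed point.
Sat(EG (crit ∨ safe)) = {Sync, Store, Busy, Grant, Send}
A[(¬safe ∧ crit) U EG (crit ∨ safe)]: least fixpoint, start Z0 = Sat(EG (crit ∨ safe)) = {Sync, Store, Busy, Grant, Send}, add states in Sat(¬safe ∧ crit) with every successor in Z. Already a fixed point.
Sat(A[(¬safe ∧ crit) U EG (crit ∨ safe)]) = {Sync, Store, Busy, Grant, Send}
EG A[(¬safe ∧ crit) U EG (crit ∨ safe)]: greatest fixpoint, start Z0 = {Sync, Store, Busy, Grant, Send}, keep only states in Sat with some successor in Z. Already a fixed point.
Sat(EG A[(¬safe ∧ crit) U EG (crit ∨ safe)]) = {Sync, Store, Busy, Grant, Send}
Grant ∈ Sat(EG A[(¬safe ∧ crit) U EG (crit ∨ safe)]) = {Sync, Store, Busy, Grant, Send}, so the formula holds at Grant.

Yes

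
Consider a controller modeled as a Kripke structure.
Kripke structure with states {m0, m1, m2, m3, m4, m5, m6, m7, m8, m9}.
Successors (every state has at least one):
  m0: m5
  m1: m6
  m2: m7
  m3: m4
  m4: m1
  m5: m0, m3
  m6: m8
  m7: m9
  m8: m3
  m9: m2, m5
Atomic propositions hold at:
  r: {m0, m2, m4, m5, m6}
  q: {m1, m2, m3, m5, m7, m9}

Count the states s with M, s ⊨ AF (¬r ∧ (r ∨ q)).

Sat(¬r) = {m1, m3, m7, m8, m9}
Sat(r ∨ q) = {m0, m1, m2, m3, m4, m5, m6, m7, m9}
Sat(¬r ∧ (r ∨ q)) = {m1, m3, m7, m9}
AF (¬r ∧ (r ∨ q)): least fixpoint, start Z0 = {m1, m3, m7, m9}, add states with every successor in Z. Z1 = {m1, m2, m3, m4, m7, m8, m9}; Z2 = {m1, m2, m3, m4, m6, m7, m8, m9}; fixed.
Sat(AF (¬r ∧ (r ∨ q))) = {m1, m2, m3, m4, m6, m7, m8, m9}
|Sat(AF (¬r ∧ (r ∨ q)))| = |{m1, m2, m3, m4, m6, m7, m8, m9}| = 8.

8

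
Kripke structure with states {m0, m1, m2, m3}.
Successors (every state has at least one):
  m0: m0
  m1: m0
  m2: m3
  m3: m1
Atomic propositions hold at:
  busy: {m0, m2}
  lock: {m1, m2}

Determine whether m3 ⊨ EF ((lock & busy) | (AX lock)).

Yes

Sat(lock & busy) = {m2}
Sat(AX lock) = {s : every successor in {m1, m2}} = {m3}
Sat((lock & busy) | (AX lock)) = {m2, m3}
EF ((lock & busy) | (AX lock)): least fixpoint, start Z0 = {m2, m3}, add states with some successor in Z. Already a fixed point.
Sat(EF ((lock & busy) | (AX lock))) = {m2, m3}
m3 ∈ Sat(EF ((lock & busy) | (AX lock))) = {m2, m3}, so the formula holds at m3.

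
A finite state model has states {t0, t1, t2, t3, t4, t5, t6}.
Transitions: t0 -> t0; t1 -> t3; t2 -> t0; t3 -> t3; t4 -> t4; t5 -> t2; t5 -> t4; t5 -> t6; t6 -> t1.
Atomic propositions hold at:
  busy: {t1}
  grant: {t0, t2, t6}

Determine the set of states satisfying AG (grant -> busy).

Sat(grant -> busy) = {t1, t3, t4, t5}
AG (grant -> busy): greatest fixpoint, start Z0 = {t1, t3, t4, t5}, keep only states in Sat with every successor in Z. Z1 = {t1, t3, t4}; fixed.
Sat(AG (grant -> busy)) = {t1, t3, t4}

{t1, t3, t4}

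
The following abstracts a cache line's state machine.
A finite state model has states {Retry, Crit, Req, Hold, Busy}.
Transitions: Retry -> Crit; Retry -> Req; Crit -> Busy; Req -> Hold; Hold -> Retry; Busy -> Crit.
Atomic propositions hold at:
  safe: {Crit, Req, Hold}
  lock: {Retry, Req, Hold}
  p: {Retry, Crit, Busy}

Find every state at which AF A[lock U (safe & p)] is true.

Sat(safe & p) = {Crit}
A[lock U (safe & p)]: least fixpoint, start Z0 = Sat((safe & p)) = {Crit}, add states in Sat(lock) with every successor in Z. Already a fixed point.
Sat(A[lock U (safe & p)]) = {Crit}
AF A[lock U (safe & p)]: least fixpoint, start Z0 = {Crit}, add states with every successor in Z. Z1 = {Crit, Busy}; fixed.
Sat(AF A[lock U (safe & p)]) = {Crit, Busy}

{Crit, Busy}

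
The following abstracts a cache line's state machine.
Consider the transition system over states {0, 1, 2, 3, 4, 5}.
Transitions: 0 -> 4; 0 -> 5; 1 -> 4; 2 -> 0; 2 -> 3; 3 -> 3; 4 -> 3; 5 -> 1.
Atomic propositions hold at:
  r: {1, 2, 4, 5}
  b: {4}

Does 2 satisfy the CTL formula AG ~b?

Sat(~b) = {0, 1, 2, 3, 5}
AG ~b: greatest fixpoint, start Z0 = {0, 1, 2, 3, 5}, keep only states in Sat with every successor in Z. Z1 = {2, 3, 5}; Z2 = {3}; fixed.
Sat(AG ~b) = {3}
2 ∉ Sat(AG ~b) = {3}, so the formula does not hold at 2.

No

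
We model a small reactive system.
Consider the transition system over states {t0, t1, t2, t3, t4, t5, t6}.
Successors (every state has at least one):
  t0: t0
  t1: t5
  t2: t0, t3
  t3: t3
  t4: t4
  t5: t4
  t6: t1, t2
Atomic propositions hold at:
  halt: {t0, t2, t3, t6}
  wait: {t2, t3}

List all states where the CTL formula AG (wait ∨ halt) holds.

Sat(wait ∨ halt) = {t0, t2, t3, t6}
AG (wait ∨ halt): greatest fixpoint, start Z0 = {t0, t2, t3, t6}, keep only states in Sat with every successor in Z. Z1 = {t0, t2, t3}; fixed.
Sat(AG (wait ∨ halt)) = {t0, t2, t3}

{t0, t2, t3}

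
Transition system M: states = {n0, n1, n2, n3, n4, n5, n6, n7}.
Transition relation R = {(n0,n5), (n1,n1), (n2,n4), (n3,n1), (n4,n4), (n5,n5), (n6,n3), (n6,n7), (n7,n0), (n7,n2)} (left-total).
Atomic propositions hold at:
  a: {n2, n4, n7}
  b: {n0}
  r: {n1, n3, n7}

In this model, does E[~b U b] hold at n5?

No

Sat(~b) = {n1, n2, n3, n4, n5, n6, n7}
E[~b U b]: least fixpoint, start Z0 = Sat(b) = {n0}, add states in Sat(~b) with some successor in Z. Z1 = {n0, n7}; Z2 = {n0, n6, n7}; fixed.
Sat(E[~b U b]) = {n0, n6, n7}
n5 ∉ Sat(E[~b U b]) = {n0, n6, n7}, so the formula does not hold at n5.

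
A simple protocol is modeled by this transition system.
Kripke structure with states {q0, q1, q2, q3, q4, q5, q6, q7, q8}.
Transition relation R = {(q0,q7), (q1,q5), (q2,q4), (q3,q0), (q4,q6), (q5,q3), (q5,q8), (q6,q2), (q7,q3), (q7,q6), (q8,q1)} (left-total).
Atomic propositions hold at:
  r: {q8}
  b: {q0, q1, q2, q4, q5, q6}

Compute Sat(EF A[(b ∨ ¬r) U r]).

{q1, q5, q8}

Sat(¬r) = {q0, q1, q2, q3, q4, q5, q6, q7}
Sat(b ∨ ¬r) = {q0, q1, q2, q3, q4, q5, q6, q7}
A[(b ∨ ¬r) U r]: least fixpoint, start Z0 = Sat(r) = {q8}, add states in Sat(b ∨ ¬r) with every successor in Z. Already a fixed point.
Sat(A[(b ∨ ¬r) U r]) = {q8}
EF A[(b ∨ ¬r) U r]: least fixpoint, start Z0 = {q8}, add states with some successor in Z. Z1 = {q5, q8}; Z2 = {q1, q5, q8}; fixed.
Sat(EF A[(b ∨ ¬r) U r]) = {q1, q5, q8}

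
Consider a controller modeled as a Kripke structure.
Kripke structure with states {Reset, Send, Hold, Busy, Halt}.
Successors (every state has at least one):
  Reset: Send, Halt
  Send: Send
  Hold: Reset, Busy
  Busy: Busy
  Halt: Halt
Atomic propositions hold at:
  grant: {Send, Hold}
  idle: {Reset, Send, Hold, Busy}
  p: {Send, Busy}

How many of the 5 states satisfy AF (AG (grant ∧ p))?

Sat(grant ∧ p) = {Send}
AG (grant ∧ p): greatest fixpoint, start Z0 = {Send}, keep only states in Sat with every successor in Z. Already a fixed point.
Sat(AG (grant ∧ p)) = {Send}
AF (AG (grant ∧ p)): least fixpoint, start Z0 = {Send}, add states with every successor in Z. Already a fixed point.
Sat(AF (AG (grant ∧ p))) = {Send}
|Sat(AF (AG (grant ∧ p)))| = |{Send}| = 1.

1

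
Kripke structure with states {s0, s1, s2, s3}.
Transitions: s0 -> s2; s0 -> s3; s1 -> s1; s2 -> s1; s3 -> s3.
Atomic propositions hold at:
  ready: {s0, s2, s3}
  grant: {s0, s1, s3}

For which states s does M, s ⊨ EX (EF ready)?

{s0, s3}

EF ready: least fixpoint, start Z0 = {s0, s2, s3}, add states with some successor in Z. Already a fixed point.
Sat(EF ready) = {s0, s2, s3}
Sat(EX (EF ready)) = {s : some successor in {s0, s2, s3}} = {s0, s3}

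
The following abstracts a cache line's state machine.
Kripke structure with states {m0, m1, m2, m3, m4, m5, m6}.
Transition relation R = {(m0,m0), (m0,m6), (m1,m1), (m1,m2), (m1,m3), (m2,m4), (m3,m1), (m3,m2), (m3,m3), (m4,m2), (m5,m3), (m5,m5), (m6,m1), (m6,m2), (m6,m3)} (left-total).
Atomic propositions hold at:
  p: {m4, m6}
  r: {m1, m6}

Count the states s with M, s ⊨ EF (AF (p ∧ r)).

Sat(p ∧ r) = {m6}
AF (p ∧ r): least fixpoint, start Z0 = {m6}, add states with every successor in Z. Already a fixed point.
Sat(AF (p ∧ r)) = {m6}
EF (AF (p ∧ r)): least fixpoint, start Z0 = {m6}, add states with some successor in Z. Z1 = {m0, m6}; fixed.
Sat(EF (AF (p ∧ r))) = {m0, m6}
|Sat(EF (AF (p ∧ r)))| = |{m0, m6}| = 2.

2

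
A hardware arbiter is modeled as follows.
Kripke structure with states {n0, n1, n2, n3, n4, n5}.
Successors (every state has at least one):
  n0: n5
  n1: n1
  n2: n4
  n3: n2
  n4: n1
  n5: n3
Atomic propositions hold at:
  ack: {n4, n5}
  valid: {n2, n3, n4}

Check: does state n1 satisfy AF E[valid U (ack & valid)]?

Sat(ack & valid) = {n4}
E[valid U (ack & valid)]: least fixpoint, start Z0 = Sat((ack & valid)) = {n4}, add states in Sat(valid) with some successor in Z. Z1 = {n2, n4}; Z2 = {n2, n3, n4}; fixed.
Sat(E[valid U (ack & valid)]) = {n2, n3, n4}
AF E[valid U (ack & valid)]: least fixpoint, start Z0 = {n2, n3, n4}, add states with every successor in Z. Z1 = {n2, n3, n4, n5}; Z2 = {n0, n2, n3, n4, n5}; fixed.
Sat(AF E[valid U (ack & valid)]) = {n0, n2, n3, n4, n5}
n1 ∉ Sat(AF E[valid U (ack & valid)]) = {n0, n2, n3, n4, n5}, so the formula does not hold at n1.

No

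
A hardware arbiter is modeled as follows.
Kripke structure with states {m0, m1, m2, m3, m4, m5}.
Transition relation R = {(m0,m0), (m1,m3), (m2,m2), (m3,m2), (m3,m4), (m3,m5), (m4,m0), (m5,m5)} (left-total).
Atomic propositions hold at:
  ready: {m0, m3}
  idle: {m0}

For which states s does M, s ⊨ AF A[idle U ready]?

A[idle U ready]: least fixpoint, start Z0 = Sat(ready) = {m0, m3}, add states in Sat(idle) with every successor in Z. Already a fixed point.
Sat(A[idle U ready]) = {m0, m3}
AF A[idle U ready]: least fixpoint, start Z0 = {m0, m3}, add states with every successor in Z. Z1 = {m0, m1, m3, m4}; fixed.
Sat(AF A[idle U ready]) = {m0, m1, m3, m4}

{m0, m1, m3, m4}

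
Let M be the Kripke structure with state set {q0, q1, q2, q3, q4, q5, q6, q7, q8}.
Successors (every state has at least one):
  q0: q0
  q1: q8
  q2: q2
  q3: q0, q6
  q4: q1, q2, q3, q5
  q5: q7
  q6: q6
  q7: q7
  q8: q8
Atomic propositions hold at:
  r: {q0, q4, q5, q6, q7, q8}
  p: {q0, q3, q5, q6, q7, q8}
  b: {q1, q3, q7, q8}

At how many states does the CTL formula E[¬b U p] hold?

7

Sat(¬b) = {q0, q2, q4, q5, q6}
E[¬b U p]: least fixpoint, start Z0 = Sat(p) = {q0, q3, q5, q6, q7, q8}, add states in Sat(¬b) with some successor in Z. Z1 = {q0, q3, q4, q5, q6, q7, q8}; fixed.
Sat(E[¬b U p]) = {q0, q3, q4, q5, q6, q7, q8}
|Sat(E[¬b U p])| = |{q0, q3, q4, q5, q6, q7, q8}| = 7.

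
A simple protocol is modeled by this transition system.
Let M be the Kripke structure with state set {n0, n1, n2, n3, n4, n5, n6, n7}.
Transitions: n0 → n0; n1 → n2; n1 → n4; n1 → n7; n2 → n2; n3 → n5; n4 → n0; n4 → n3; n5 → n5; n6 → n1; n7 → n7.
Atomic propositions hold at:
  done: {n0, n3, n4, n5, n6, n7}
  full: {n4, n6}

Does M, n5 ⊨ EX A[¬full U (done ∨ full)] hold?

Yes

Sat(¬full) = {n0, n1, n2, n3, n5, n7}
Sat(done ∨ full) = {n0, n3, n4, n5, n6, n7}
A[¬full U (done ∨ full)]: least fixpoint, start Z0 = Sat((done ∨ full)) = {n0, n3, n4, n5, n6, n7}, add states in Sat(¬full) with every successor in Z. Already a fixed point.
Sat(A[¬full U (done ∨ full)]) = {n0, n3, n4, n5, n6, n7}
Sat(EX A[¬full U (done ∨ full)]) = {s : some successor in {n0, n3, n4, n5, n6, n7}} = {n0, n1, n3, n4, n5, n7}
n5 ∈ Sat(EX A[¬full U (done ∨ full)]) = {n0, n1, n3, n4, n5, n7}, so the formula holds at n5.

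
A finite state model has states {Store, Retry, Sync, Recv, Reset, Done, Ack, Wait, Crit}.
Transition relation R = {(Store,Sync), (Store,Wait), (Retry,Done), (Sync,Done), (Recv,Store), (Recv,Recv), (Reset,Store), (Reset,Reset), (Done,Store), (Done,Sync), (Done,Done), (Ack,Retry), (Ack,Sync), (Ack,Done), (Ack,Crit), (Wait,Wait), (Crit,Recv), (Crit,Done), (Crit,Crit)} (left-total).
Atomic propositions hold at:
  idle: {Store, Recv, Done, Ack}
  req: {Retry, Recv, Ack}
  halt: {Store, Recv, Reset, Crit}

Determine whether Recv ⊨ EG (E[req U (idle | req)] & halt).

Sat(idle | req) = {Store, Retry, Recv, Done, Ack}
E[req U (idle | req)]: least fixpoint, start Z0 = Sat((idle | req)) = {Store, Retry, Recv, Done, Ack}, add states in Sat(req) with some successor in Z. Already a fixed point.
Sat(E[req U (idle | req)]) = {Store, Retry, Recv, Done, Ack}
Sat(E[req U (idle | req)] & halt) = {Store, Recv}
EG (E[req U (idle | req)] & halt): greatest fixpoint, start Z0 = {Store, Recv}, keep only states in Sat with some successor in Z. Z1 = {Recv}; fixed.
Sat(EG (E[req U (idle | req)] & halt)) = {Recv}
Recv ∈ Sat(EG (E[req U (idle | req)] & halt)) = {Recv}, so the formula holds at Recv.

Yes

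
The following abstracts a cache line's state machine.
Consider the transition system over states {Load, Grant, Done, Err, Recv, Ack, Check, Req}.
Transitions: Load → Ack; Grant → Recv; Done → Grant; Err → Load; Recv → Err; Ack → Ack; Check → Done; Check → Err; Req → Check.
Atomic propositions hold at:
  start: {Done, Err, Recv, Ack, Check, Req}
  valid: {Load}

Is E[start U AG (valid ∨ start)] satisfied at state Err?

Sat(valid ∨ start) = {Load, Done, Err, Recv, Ack, Check, Req}
AG (valid ∨ start): greatest fixpoint, start Z0 = {Load, Done, Err, Recv, Ack, Check, Req}, keep only states in Sat with every successor in Z. Z1 = {Load, Err, Recv, Ack, Check, Req}; Z2 = {Load, Err, Recv, Ack, Req}; Z3 = {Load, Err, Recv, Ack}; fixed.
Sat(AG (valid ∨ start)) = {Load, Err, Recv, Ack}
E[start U AG (valid ∨ start)]: least fixpoint, start Z0 = Sat(AG (valid ∨ start)) = {Load, Err, Recv, Ack}, add states in Sat(start) with some successor in Z. Z1 = {Load, Err, Recv, Ack, Check}; Z2 = {Load, Err, Recv, Ack, Check, Req}; fixed.
Sat(E[start U AG (valid ∨ start)]) = {Load, Err, Recv, Ack, Check, Req}
Err ∈ Sat(E[start U AG (valid ∨ start)]) = {Load, Err, Recv, Ack, Check, Req}, so the formula holds at Err.

Yes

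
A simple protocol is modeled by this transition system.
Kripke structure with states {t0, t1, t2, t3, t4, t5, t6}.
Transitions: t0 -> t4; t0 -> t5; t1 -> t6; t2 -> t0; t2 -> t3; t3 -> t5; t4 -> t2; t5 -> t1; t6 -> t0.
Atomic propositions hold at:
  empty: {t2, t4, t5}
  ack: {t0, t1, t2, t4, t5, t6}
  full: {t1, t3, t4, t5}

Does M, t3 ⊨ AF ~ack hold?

Sat(~ack) = {t3}
AF ~ack: least fixpoint, start Z0 = {t3}, add states with every successor in Z. Already a fixed point.
Sat(AF ~ack) = {t3}
t3 ∈ Sat(AF ~ack) = {t3}, so the formula holds at t3.

Yes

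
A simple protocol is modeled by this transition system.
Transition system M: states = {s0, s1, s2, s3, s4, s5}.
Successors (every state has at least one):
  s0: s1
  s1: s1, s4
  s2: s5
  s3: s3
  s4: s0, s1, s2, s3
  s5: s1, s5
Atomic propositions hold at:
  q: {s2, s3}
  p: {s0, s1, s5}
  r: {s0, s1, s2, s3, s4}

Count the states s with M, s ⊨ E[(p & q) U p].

3

Sat(p & q) = ∅
E[(p & q) U p]: least fixpoint, start Z0 = Sat(p) = {s0, s1, s5}, add states in Sat(p & q) with some successor in Z. Already a fixed point.
Sat(E[(p & q) U p]) = {s0, s1, s5}
|Sat(E[(p & q) U p])| = |{s0, s1, s5}| = 3.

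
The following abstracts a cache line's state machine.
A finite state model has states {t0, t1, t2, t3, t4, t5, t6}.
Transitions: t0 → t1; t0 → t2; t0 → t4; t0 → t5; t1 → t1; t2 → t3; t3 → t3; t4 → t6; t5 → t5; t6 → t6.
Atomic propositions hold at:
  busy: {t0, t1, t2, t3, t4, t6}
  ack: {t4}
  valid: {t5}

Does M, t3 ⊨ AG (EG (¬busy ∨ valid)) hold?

No

Sat(¬busy) = {t5}
Sat(¬busy ∨ valid) = {t5}
EG (¬busy ∨ valid): greatest fixpoint, start Z0 = {t5}, keep only states in Sat with some successor in Z. Already a fixed point.
Sat(EG (¬busy ∨ valid)) = {t5}
AG (EG (¬busy ∨ valid)): greatest fixpoint, start Z0 = {t5}, keep only states in Sat with every successor in Z. Already a fixed point.
Sat(AG (EG (¬busy ∨ valid))) = {t5}
t3 ∉ Sat(AG (EG (¬busy ∨ valid))) = {t5}, so the formula does not hold at t3.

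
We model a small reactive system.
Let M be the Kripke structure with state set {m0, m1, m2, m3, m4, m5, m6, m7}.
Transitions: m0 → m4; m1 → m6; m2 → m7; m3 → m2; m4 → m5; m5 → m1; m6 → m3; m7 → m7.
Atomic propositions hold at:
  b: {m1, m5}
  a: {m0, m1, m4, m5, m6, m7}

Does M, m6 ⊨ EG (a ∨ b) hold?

Sat(a ∨ b) = {m0, m1, m4, m5, m6, m7}
EG (a ∨ b): greatest fixpoint, start Z0 = {m0, m1, m4, m5, m6, m7}, keep only states in Sat with some successor in Z. Z1 = {m0, m1, m4, m5, m7}; Z2 = {m0, m4, m5, m7}; Z3 = {m0, m4, m7}; Z4 = {m0, m7}; Z5 = {m7}; fixed.
Sat(EG (a ∨ b)) = {m7}
m6 ∉ Sat(EG (a ∨ b)) = {m7}, so the formula does not hold at m6.

No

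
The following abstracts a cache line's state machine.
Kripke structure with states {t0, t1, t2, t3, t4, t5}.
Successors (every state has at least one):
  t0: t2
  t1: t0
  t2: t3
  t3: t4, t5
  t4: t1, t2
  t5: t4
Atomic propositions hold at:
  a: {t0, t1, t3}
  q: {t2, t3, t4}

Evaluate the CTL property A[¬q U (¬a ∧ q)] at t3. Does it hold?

No

Sat(¬q) = {t0, t1, t5}
Sat(¬a) = {t2, t4, t5}
Sat(¬a ∧ q) = {t2, t4}
A[¬q U (¬a ∧ q)]: least fixpoint, start Z0 = Sat((¬a ∧ q)) = {t2, t4}, add states in Sat(¬q) with every successor in Z. Z1 = {t0, t2, t4, t5}; Z2 = {t0, t1, t2, t4, t5}; fixed.
Sat(A[¬q U (¬a ∧ q)]) = {t0, t1, t2, t4, t5}
t3 ∉ Sat(A[¬q U (¬a ∧ q)]) = {t0, t1, t2, t4, t5}, so the formula does not hold at t3.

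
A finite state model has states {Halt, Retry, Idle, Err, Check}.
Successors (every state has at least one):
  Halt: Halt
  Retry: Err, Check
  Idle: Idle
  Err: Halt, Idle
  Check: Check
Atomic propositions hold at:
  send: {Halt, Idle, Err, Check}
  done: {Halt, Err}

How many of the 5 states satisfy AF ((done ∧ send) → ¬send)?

3

Sat(done ∧ send) = {Halt, Err}
Sat(¬send) = {Retry}
Sat((done ∧ send) → ¬send) = {Retry, Idle, Check}
AF ((done ∧ send) → ¬send): least fixpoint, start Z0 = {Retry, Idle, Check}, add states with every successor in Z. Already a fixed point.
Sat(AF ((done ∧ send) → ¬send)) = {Retry, Idle, Check}
|Sat(AF ((done ∧ send) → ¬send))| = |{Retry, Idle, Check}| = 3.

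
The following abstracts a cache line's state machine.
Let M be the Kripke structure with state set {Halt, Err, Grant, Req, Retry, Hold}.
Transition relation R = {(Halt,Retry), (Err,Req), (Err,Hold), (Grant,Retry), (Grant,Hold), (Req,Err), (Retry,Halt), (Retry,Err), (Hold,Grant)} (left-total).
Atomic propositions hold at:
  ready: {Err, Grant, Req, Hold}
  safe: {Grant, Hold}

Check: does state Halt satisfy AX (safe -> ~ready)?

Sat(~ready) = {Halt, Retry}
Sat(safe -> ~ready) = {Halt, Err, Req, Retry}
Sat(AX (safe -> ~ready)) = {s : every successor in {Halt, Err, Req, Retry}} = {Halt, Req, Retry}
Halt ∈ Sat(AX (safe -> ~ready)) = {Halt, Req, Retry}, so the formula holds at Halt.

Yes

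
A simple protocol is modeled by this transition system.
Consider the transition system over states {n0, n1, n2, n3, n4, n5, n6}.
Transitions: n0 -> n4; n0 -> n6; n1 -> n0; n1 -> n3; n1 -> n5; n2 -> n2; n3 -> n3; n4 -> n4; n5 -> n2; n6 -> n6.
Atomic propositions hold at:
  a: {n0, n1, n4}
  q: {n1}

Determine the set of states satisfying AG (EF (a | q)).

{n4}

Sat(a | q) = {n0, n1, n4}
EF (a | q): least fixpoint, start Z0 = {n0, n1, n4}, add states with some successor in Z. Already a fixed point.
Sat(EF (a | q)) = {n0, n1, n4}
AG (EF (a | q)): greatest fixpoint, start Z0 = {n0, n1, n4}, keep only states in Sat with every successor in Z. Z1 = {n4}; fixed.
Sat(AG (EF (a | q))) = {n4}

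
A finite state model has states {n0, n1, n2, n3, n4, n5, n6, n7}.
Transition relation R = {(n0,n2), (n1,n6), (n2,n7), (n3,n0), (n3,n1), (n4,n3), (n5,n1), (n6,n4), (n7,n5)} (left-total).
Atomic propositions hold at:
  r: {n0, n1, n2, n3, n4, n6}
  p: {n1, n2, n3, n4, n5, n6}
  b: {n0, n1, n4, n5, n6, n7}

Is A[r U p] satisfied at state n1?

A[r U p]: least fixpoint, start Z0 = Sat(p) = {n1, n2, n3, n4, n5, n6}, add states in Sat(r) with every successor in Z. Z1 = {n0, n1, n2, n3, n4, n5, n6}; fixed.
Sat(A[r U p]) = {n0, n1, n2, n3, n4, n5, n6}
n1 ∈ Sat(A[r U p]) = {n0, n1, n2, n3, n4, n5, n6}, so the formula holds at n1.

Yes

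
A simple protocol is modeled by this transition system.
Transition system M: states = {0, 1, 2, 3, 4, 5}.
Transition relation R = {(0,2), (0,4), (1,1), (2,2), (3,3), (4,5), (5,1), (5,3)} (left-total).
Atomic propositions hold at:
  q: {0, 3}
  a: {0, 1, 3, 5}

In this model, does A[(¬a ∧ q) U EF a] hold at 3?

Sat(¬a) = {2, 4}
Sat(¬a ∧ q) = ∅
EF a: least fixpoint, start Z0 = {0, 1, 3, 5}, add states with some successor in Z. Z1 = {0, 1, 3, 4, 5}; fixed.
Sat(EF a) = {0, 1, 3, 4, 5}
A[(¬a ∧ q) U EF a]: least fixpoint, start Z0 = Sat(EF a) = {0, 1, 3, 4, 5}, add states in Sat(¬a ∧ q) with every successor in Z. Already a fixed point.
Sat(A[(¬a ∧ q) U EF a]) = {0, 1, 3, 4, 5}
3 ∈ Sat(A[(¬a ∧ q) U EF a]) = {0, 1, 3, 4, 5}, so the formula holds at 3.

Yes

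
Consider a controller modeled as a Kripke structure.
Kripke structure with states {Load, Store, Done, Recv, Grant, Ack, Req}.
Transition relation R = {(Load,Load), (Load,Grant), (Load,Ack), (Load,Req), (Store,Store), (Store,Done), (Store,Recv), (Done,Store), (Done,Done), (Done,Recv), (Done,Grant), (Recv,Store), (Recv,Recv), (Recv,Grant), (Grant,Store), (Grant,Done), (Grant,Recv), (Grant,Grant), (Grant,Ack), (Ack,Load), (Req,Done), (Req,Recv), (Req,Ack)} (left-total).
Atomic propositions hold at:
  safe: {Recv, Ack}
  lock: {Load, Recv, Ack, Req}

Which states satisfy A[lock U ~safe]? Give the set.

Sat(~safe) = {Load, Store, Done, Grant, Req}
A[lock U ~safe]: least fixpoint, start Z0 = Sat(~safe) = {Load, Store, Done, Grant, Req}, add states in Sat(lock) with every successor in Z. Z1 = {Load, Store, Done, Grant, Ack, Req}; fixed.
Sat(A[lock U ~safe]) = {Load, Store, Done, Grant, Ack, Req}

{Load, Store, Done, Grant, Ack, Req}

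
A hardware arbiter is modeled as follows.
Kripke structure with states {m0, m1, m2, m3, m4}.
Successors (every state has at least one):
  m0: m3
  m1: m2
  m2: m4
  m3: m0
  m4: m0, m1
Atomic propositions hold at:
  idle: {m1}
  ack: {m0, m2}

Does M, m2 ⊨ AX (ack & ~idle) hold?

No

Sat(~idle) = {m0, m2, m3, m4}
Sat(ack & ~idle) = {m0, m2}
Sat(AX (ack & ~idle)) = {s : every successor in {m0, m2}} = {m1, m3}
m2 ∉ Sat(AX (ack & ~idle)) = {m1, m3}, so the formula does not hold at m2.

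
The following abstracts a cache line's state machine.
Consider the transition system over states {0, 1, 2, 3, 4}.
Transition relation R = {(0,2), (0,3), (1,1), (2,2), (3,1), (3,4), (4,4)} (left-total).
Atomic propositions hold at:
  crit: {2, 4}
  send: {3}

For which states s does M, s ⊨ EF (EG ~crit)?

Sat(~crit) = {0, 1, 3}
EG ~crit: greatest fixpoint, start Z0 = {0, 1, 3}, keep only states in Sat with some successor in Z. Already a fixed point.
Sat(EG ~crit) = {0, 1, 3}
EF (EG ~crit): least fixpoint, start Z0 = {0, 1, 3}, add states with some successor in Z. Already a fixed point.
Sat(EF (EG ~crit)) = {0, 1, 3}

{0, 1, 3}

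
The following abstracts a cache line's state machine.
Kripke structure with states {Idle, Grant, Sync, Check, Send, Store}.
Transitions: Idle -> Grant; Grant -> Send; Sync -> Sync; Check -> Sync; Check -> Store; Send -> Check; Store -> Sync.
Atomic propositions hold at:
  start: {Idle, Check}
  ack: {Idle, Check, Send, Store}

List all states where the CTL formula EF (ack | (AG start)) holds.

AG start: greatest fixpoint, start Z0 = {Idle, Check}, keep only states in Sat with every successor in Z. Z1 = ∅; fixed.
Sat(AG start) = ∅
Sat(ack | (AG start)) = {Idle, Check, Send, Store}
EF (ack | (AG start)): least fixpoint, start Z0 = {Idle, Check, Send, Store}, add states with some successor in Z. Z1 = {Idle, Grant, Check, Send, Store}; fixed.
Sat(EF (ack | (AG start))) = {Idle, Grant, Check, Send, Store}

{Idle, Grant, Check, Send, Store}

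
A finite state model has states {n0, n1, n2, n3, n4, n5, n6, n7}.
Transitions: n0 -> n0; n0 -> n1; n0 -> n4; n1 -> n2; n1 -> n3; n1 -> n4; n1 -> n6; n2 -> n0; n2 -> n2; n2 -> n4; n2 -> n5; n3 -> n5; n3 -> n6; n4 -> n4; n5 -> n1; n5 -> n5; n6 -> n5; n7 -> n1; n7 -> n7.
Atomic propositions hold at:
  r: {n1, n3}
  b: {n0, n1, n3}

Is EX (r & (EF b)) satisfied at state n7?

Yes

EF b: least fixpoint, start Z0 = {n0, n1, n3}, add states with some successor in Z. Z1 = {n0, n1, n2, n3, n5, n7}; Z2 = {n0, n1, n2, n3, n5, n6, n7}; fixed.
Sat(EF b) = {n0, n1, n2, n3, n5, n6, n7}
Sat(r & (EF b)) = {n1, n3}
Sat(EX (r & (EF b))) = {s : some successor in {n1, n3}} = {n0, n1, n5, n7}
n7 ∈ Sat(EX (r & (EF b))) = {n0, n1, n5, n7}, so the formula holds at n7.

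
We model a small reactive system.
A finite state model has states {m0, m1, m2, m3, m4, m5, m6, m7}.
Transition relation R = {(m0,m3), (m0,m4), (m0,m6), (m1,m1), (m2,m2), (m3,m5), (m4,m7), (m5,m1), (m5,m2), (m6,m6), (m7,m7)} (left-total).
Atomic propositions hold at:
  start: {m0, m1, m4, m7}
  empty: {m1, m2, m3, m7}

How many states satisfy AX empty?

Sat(AX empty) = {s : every successor in {m1, m2, m3, m7}} = {m1, m2, m4, m5, m7}
|Sat(AX empty)| = |{m1, m2, m4, m5, m7}| = 5.

5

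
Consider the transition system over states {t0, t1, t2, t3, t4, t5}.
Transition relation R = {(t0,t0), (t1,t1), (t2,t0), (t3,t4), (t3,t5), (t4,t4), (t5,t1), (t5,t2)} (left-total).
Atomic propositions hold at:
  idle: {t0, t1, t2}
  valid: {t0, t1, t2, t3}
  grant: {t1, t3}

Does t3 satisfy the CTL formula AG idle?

No

AG idle: greatest fixpoint, start Z0 = {t0, t1, t2}, keep only states in Sat with every successor in Z. Already a fixed point.
Sat(AG idle) = {t0, t1, t2}
t3 ∉ Sat(AG idle) = {t0, t1, t2}, so the formula does not hold at t3.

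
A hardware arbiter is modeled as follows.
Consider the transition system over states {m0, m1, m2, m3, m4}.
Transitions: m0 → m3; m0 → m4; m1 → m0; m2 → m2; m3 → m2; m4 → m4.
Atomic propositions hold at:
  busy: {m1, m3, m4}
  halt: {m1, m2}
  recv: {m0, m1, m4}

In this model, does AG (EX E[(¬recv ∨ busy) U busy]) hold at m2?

No

Sat(¬recv) = {m2, m3}
Sat(¬recv ∨ busy) = {m1, m2, m3, m4}
E[(¬recv ∨ busy) U busy]: least fixpoint, start Z0 = Sat(busy) = {m1, m3, m4}, add states in Sat(¬recv ∨ busy) with some successor in Z. Already a fixed point.
Sat(E[(¬recv ∨ busy) U busy]) = {m1, m3, m4}
Sat(EX E[(¬recv ∨ busy) U busy]) = {s : some successor in {m1, m3, m4}} = {m0, m4}
AG (EX E[(¬recv ∨ busy) U busy]): greatest fixpoint, start Z0 = {m0, m4}, keep only states in Sat with every successor in Z. Z1 = {m4}; fixed.
Sat(AG (EX E[(¬recv ∨ busy) U busy])) = {m4}
m2 ∉ Sat(AG (EX E[(¬recv ∨ busy) U busy])) = {m4}, so the formula does not hold at m2.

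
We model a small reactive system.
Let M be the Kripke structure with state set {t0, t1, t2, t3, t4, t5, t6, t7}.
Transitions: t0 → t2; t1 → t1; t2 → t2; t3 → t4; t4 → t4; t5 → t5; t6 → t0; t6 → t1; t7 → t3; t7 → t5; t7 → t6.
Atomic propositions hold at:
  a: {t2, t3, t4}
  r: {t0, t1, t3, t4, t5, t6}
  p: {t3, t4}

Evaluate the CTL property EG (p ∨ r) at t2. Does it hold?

Sat(p ∨ r) = {t0, t1, t3, t4, t5, t6}
EG (p ∨ r): greatest fixpoint, start Z0 = {t0, t1, t3, t4, t5, t6}, keep only states in Sat with some successor in Z. Z1 = {t1, t3, t4, t5, t6}; fixed.
Sat(EG (p ∨ r)) = {t1, t3, t4, t5, t6}
t2 ∉ Sat(EG (p ∨ r)) = {t1, t3, t4, t5, t6}, so the formula does not hold at t2.

No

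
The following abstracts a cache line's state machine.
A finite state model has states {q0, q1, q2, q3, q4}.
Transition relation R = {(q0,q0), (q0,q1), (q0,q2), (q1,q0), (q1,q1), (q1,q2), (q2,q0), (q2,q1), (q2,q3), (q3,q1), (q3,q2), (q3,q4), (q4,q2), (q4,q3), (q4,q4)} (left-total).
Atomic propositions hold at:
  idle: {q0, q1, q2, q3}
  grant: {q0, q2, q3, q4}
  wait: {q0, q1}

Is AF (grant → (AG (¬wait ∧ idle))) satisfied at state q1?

Sat(¬wait) = {q2, q3, q4}
Sat(¬wait ∧ idle) = {q2, q3}
AG (¬wait ∧ idle): greatest fixpoint, start Z0 = {q2, q3}, keep only states in Sat with every successor in Z. Z1 = ∅; fixed.
Sat(AG (¬wait ∧ idle)) = ∅
Sat(grant → (AG (¬wait ∧ idle))) = {q1}
AF (grant → (AG (¬wait ∧ idle))): least fixpoint, start Z0 = {q1}, add states with every successor in Z. Already a fixed point.
Sat(AF (grant → (AG (¬wait ∧ idle)))) = {q1}
q1 ∈ Sat(AF (grant → (AG (¬wait ∧ idle)))) = {q1}, so the formula holds at q1.

Yes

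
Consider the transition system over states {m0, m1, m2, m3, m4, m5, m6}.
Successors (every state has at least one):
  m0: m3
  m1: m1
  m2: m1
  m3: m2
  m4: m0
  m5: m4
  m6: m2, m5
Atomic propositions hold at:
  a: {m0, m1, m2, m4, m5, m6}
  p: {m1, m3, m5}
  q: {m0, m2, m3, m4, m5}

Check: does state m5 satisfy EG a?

EG a: greatest fixpoint, start Z0 = {m0, m1, m2, m4, m5, m6}, keep only states in Sat with some successor in Z. Z1 = {m1, m2, m4, m5, m6}; Z2 = {m1, m2, m5, m6}; Z3 = {m1, m2, m6}; fixed.
Sat(EG a) = {m1, m2, m6}
m5 ∉ Sat(EG a) = {m1, m2, m6}, so the formula does not hold at m5.

No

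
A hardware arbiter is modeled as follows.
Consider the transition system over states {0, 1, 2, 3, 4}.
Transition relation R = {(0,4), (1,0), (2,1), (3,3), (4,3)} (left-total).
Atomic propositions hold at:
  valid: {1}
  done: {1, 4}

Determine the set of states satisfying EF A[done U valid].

A[done U valid]: least fixpoint, start Z0 = Sat(valid) = {1}, add states in Sat(done) with every successor in Z. Already a fixed point.
Sat(A[done U valid]) = {1}
EF A[done U valid]: least fixpoint, start Z0 = {1}, add states with some successor in Z. Z1 = {1, 2}; fixed.
Sat(EF A[done U valid]) = {1, 2}

{1, 2}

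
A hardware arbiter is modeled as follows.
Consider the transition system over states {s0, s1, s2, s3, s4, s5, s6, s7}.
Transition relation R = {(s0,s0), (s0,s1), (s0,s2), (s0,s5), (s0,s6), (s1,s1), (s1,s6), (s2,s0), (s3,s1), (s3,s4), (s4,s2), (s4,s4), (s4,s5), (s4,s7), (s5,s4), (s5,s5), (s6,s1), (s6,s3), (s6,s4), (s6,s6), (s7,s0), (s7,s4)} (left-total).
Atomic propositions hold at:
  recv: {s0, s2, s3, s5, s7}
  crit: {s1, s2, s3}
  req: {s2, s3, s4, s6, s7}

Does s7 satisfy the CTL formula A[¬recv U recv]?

Sat(¬recv) = {s1, s4, s6}
A[¬recv U recv]: least fixpoint, start Z0 = Sat(recv) = {s0, s2, s3, s5, s7}, add states in Sat(¬recv) with every successor in Z. Already a fixed point.
Sat(A[¬recv U recv]) = {s0, s2, s3, s5, s7}
s7 ∈ Sat(A[¬recv U recv]) = {s0, s2, s3, s5, s7}, so the formula holds at s7.

Yes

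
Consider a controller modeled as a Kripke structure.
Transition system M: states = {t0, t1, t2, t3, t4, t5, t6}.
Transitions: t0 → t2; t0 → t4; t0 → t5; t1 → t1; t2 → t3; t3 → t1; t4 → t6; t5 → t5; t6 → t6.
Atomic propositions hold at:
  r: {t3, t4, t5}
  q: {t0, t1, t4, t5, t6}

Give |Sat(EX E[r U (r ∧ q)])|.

2

Sat(r ∧ q) = {t4, t5}
E[r U (r ∧ q)]: least fixpoint, start Z0 = Sat((r ∧ q)) = {t4, t5}, add states in Sat(r) with some successor in Z. Already a fixed point.
Sat(E[r U (r ∧ q)]) = {t4, t5}
Sat(EX E[r U (r ∧ q)]) = {s : some successor in {t4, t5}} = {t0, t5}
|Sat(EX E[r U (r ∧ q)])| = |{t0, t5}| = 2.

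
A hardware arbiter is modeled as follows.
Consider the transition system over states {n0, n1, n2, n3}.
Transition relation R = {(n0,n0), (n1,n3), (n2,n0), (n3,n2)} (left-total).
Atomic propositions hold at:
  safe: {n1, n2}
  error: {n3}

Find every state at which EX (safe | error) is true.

Sat(safe | error) = {n1, n2, n3}
Sat(EX (safe | error)) = {s : some successor in {n1, n2, n3}} = {n1, n3}

{n1, n3}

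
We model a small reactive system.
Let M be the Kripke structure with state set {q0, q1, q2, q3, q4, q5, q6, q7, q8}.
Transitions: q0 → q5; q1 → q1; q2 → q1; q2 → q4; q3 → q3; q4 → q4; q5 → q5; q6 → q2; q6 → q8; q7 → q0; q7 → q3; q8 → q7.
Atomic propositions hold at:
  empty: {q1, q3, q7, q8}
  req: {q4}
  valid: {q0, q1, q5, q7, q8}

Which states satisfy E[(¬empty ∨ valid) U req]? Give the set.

{q2, q4, q6}

Sat(¬empty) = {q0, q2, q4, q5, q6}
Sat(¬empty ∨ valid) = {q0, q1, q2, q4, q5, q6, q7, q8}
E[(¬empty ∨ valid) U req]: least fixpoint, start Z0 = Sat(req) = {q4}, add states in Sat(¬empty ∨ valid) with some successor in Z. Z1 = {q2, q4}; Z2 = {q2, q4, q6}; fixed.
Sat(E[(¬empty ∨ valid) U req]) = {q2, q4, q6}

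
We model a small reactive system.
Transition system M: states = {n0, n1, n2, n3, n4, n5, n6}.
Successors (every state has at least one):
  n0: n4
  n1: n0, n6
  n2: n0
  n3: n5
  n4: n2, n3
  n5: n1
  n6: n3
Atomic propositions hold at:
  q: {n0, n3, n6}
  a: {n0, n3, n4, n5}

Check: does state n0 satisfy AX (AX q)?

Sat(AX q) = {s : every successor in {n0, n3, n6}} = {n1, n2, n6}
Sat(AX (AX q)) = {s : every successor in {n1, n2, n6}} = {n5}
n0 ∉ Sat(AX (AX q)) = {n5}, so the formula does not hold at n0.

No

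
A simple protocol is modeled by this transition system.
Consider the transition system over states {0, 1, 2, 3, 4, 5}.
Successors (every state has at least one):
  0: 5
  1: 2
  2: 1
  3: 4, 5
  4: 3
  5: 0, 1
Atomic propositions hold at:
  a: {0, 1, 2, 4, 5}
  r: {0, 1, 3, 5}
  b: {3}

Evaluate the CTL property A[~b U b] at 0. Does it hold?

No

Sat(~b) = {0, 1, 2, 4, 5}
A[~b U b]: least fixpoint, start Z0 = Sat(b) = {3}, add states in Sat(~b) with every successor in Z. Z1 = {3, 4}; fixed.
Sat(A[~b U b]) = {3, 4}
0 ∉ Sat(A[~b U b]) = {3, 4}, so the formula does not hold at 0.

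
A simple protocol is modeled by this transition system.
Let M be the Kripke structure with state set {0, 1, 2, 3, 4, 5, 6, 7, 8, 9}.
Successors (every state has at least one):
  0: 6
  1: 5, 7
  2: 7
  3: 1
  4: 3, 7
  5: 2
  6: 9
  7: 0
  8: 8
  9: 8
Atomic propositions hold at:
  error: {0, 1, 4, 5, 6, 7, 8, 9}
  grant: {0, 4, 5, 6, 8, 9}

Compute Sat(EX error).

{0, 1, 2, 3, 4, 6, 7, 8, 9}

Sat(EX error) = {s : some successor in {0, 1, 4, 5, 6, 7, 8, 9}} = {0, 1, 2, 3, 4, 6, 7, 8, 9}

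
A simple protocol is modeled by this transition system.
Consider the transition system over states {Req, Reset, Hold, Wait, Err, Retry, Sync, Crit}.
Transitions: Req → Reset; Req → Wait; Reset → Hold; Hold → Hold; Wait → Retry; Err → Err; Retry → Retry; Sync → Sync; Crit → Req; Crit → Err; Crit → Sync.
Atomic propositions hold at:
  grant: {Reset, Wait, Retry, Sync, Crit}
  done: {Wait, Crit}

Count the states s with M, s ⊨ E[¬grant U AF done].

3

Sat(¬grant) = {Req, Hold, Err}
AF done: least fixpoint, start Z0 = {Wait, Crit}, add states with every successor in Z. Already a fixed point.
Sat(AF done) = {Wait, Crit}
E[¬grant U AF done]: least fixpoint, start Z0 = Sat(AF done) = {Wait, Crit}, add states in Sat(¬grant) with some successor in Z. Z1 = {Req, Wait, Crit}; fixed.
Sat(E[¬grant U AF done]) = {Req, Wait, Crit}
|Sat(E[¬grant U AF done])| = |{Req, Wait, Crit}| = 3.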